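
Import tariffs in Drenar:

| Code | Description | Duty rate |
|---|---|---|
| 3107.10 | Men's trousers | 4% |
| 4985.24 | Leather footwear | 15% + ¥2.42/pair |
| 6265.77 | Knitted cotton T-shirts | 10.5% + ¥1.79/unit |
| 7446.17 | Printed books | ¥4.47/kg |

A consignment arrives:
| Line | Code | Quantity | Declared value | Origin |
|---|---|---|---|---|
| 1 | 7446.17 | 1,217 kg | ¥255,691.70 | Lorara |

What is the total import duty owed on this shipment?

¥5,439.99

Line 1 (7446.17, Lorara, 1,217 kg, ¥255,691.70):
Base rate for 7446.17 is ¥4.47/kg.
Duty = 1,217 × ¥4.47 = ¥5,439.99.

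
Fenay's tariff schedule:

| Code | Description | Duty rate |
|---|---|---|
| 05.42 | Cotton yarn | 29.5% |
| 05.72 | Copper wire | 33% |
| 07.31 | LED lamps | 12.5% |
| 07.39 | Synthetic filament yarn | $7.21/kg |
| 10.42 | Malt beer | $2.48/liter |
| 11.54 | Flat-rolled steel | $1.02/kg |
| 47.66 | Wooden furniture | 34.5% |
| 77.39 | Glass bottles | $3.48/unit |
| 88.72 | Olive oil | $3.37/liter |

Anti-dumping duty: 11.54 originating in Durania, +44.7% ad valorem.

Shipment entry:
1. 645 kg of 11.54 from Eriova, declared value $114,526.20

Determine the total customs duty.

Line 1 (11.54, Eriova, 645 kg, $114,526.20):
Base rate for 11.54 is $1.02/kg.
The additional-duty order on 11.54 targets Durania, not Eriova; it does not apply.
Duty = 645 × $1.02 = $657.90.

$657.90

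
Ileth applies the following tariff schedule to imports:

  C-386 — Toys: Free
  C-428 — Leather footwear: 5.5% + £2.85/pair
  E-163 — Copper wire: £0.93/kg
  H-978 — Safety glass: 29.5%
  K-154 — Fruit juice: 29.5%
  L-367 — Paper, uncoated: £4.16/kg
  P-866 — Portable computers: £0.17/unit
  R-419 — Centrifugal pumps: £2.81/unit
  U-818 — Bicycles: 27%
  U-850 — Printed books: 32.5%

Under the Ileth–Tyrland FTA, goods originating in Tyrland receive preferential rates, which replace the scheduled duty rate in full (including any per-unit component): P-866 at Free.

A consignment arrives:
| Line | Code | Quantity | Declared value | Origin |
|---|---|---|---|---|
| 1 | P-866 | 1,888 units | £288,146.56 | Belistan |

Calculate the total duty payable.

Line 1 (P-866, Belistan, 1,888 units, £288,146.56):
Base rate for P-866 is £0.17/unit.
P-866 has an FTA preferential rate, but origin Belistan is not Tyrland; base rate stands.
Duty = 1,888 × £0.17 = £320.96.

£320.96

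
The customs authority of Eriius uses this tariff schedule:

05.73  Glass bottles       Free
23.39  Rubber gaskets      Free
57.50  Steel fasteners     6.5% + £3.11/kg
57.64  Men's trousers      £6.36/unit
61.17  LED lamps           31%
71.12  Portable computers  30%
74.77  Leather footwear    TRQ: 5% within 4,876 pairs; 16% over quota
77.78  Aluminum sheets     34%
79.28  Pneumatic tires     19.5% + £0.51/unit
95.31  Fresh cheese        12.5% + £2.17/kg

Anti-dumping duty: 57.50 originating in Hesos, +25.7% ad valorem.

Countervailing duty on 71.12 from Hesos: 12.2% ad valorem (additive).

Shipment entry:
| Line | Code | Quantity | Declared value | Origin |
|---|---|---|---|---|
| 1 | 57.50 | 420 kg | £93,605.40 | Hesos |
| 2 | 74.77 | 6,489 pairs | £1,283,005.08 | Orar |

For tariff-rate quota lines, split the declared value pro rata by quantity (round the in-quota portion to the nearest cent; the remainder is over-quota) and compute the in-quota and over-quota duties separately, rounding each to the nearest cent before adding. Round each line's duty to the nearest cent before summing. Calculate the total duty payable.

Line 1 (57.50, Hesos, 420 kg, £93,605.40):
Base rate for 57.50 is 6.5% + £3.11/kg.
Additional duty on 57.50 from Hesos: +25.7%. Applied ad valorem rate: 6.5% + 25.7% = 32.2%.
Duty = £93,605.40 × 32.2% + 420 × £3.11 = £31,447.14.
Line 2 (74.77, Orar, 6,489 pairs, £1,283,005.08):
Code 74.77 is under a tariff-rate quota (threshold 4,876 pairs). In-quota: 4,876 pairs at 5%; over-quota: 1,613 pairs at 16%.
Pro-rata value split: in-quota = £1,283,005.08 × 4,876/6,489 = £964,082.72; over-quota = £1,283,005.08 − £964,082.72 = £318,922.36.
In-quota duty = £964,082.72 × 5% = £48,204.14. Over-quota duty = £318,922.36 × 16% = £51,027.58.
Line duty = £48,204.14 + £51,027.58 = £99,231.72.
Total = £31,447.14 + £99,231.72 = £130,678.86.

£130,678.86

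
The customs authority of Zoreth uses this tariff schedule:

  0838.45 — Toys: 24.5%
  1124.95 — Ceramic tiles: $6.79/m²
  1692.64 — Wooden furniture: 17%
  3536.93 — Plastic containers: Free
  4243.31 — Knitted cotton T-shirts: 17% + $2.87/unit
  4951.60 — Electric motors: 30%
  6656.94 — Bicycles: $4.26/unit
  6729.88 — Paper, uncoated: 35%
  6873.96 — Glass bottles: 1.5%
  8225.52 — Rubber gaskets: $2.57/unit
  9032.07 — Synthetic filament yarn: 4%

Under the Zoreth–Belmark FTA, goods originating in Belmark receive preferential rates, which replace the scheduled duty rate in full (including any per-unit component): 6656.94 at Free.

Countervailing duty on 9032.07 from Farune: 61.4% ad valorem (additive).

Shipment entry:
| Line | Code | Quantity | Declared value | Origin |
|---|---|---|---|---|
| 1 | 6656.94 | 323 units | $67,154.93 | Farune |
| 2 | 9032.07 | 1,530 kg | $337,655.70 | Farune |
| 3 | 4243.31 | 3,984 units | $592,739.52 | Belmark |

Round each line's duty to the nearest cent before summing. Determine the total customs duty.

$334,402.61

Line 1 (6656.94, Farune, 323 units, $67,154.93):
Base rate for 6656.94 is $4.26/unit.
6656.94 has an FTA preferential rate, but origin Farune is not Belmark; base rate stands.
Duty = 323 × $4.26 = $1,375.98.
Line 2 (9032.07, Farune, 1,530 kg, $337,655.70):
Base rate for 9032.07 is 4%.
Additional duty on 9032.07 from Farune: +61.4%. Applied ad valorem rate: 4% + 61.4% = 65.4%.
Duty = $337,655.70 × 65.4% = $220,826.83.
Line 3 (4243.31, Belmark, 3,984 units, $592,739.52):
Base rate for 4243.31 is 17% + $2.87/unit.
Origin Belmark is the FTA partner but 4243.31 is not on the preference list; base rate stands.
Duty = $592,739.52 × 17% + 3,984 × $2.87 = $112,199.80.
Total = $1,375.98 + $220,826.83 + $112,199.80 = $334,402.61.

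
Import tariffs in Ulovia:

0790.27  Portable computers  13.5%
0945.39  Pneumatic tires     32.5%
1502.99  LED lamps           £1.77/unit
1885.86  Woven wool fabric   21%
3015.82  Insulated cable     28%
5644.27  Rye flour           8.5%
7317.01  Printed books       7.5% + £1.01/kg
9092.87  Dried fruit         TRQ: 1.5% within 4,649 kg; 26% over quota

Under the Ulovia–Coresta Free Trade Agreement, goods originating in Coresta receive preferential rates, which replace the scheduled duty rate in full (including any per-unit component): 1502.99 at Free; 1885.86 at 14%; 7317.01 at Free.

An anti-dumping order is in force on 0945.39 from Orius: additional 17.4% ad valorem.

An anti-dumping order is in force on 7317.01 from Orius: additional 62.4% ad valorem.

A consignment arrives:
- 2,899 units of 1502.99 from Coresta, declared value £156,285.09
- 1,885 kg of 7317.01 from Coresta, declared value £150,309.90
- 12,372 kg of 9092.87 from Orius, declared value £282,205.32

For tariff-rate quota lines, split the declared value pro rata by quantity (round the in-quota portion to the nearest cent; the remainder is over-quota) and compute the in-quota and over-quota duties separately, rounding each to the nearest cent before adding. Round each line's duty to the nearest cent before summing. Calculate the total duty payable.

Line 1 (1502.99, Coresta, 2,899 units, £156,285.09):
Base rate for 1502.99 is £1.77/unit.
Origin Coresta qualifies under the Ulovia–Coresta agreement and 1502.99 is covered: preferential rate Free applies instead.
Duty = £156,285.09 × 0% = £0.00.
Line 2 (7317.01, Coresta, 1,885 kg, £150,309.90):
Base rate for 7317.01 is 7.5% + £1.01/kg.
Origin Coresta qualifies under the Ulovia–Coresta agreement and 7317.01 is covered: preferential rate Free applies instead.
The additional-duty order on 7317.01 targets Orius, not Coresta; it does not apply.
Duty = £150,309.90 × 0% = £0.00.
Line 3 (9092.87, Orius, 12,372 kg, £282,205.32):
Code 9092.87 is under a tariff-rate quota (threshold 4,649 kg). In-quota: 4,649 kg at 1.5%; over-quota: 7,723 kg at 26%.
Pro-rata value split: in-quota = £282,205.32 × 4,649/12,372 = £106,043.69; over-quota = £282,205.32 − £106,043.69 = £176,161.63.
In-quota duty = £106,043.69 × 1.5% = £1,590.66. Over-quota duty = £176,161.63 × 26% = £45,802.02.
Line duty = £1,590.66 + £45,802.02 = £47,392.68.
Total = £0.00 + £0.00 + £47,392.68 = £47,392.68.

£47,392.68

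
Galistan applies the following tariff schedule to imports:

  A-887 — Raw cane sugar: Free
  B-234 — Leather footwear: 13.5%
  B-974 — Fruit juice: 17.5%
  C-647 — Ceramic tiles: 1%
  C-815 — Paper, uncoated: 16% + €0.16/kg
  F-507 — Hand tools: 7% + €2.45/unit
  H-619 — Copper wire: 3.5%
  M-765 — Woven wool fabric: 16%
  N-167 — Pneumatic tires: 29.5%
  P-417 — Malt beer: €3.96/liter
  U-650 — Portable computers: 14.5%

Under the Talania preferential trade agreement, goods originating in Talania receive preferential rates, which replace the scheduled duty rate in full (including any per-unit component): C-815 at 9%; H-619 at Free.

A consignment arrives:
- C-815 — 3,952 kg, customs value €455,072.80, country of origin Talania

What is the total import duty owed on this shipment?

Line 1 (C-815, Talania, 3,952 kg, €455,072.80):
Base rate for C-815 is 16% + €0.16/kg.
Origin Talania qualifies under the Galistan–Talania agreement and C-815 is covered: preferential rate 9% applies instead.
Duty = €455,072.80 × 9% = €40,956.55.

€40,956.55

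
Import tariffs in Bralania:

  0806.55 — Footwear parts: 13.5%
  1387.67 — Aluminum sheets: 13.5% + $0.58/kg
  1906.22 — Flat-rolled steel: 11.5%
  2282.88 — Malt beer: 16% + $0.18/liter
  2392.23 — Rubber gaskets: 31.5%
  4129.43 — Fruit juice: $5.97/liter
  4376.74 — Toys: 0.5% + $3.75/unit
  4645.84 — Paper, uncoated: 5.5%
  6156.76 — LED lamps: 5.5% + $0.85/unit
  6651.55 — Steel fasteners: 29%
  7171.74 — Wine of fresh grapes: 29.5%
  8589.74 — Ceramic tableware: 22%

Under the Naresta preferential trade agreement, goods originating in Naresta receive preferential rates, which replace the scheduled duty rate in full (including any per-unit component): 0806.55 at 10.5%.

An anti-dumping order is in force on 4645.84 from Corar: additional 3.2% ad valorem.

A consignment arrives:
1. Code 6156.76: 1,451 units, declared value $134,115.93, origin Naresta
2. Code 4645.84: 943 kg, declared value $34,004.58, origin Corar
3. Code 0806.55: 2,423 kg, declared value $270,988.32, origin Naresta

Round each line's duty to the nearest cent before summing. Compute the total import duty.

$40,021.90

Line 1 (6156.76, Naresta, 1,451 units, $134,115.93):
Base rate for 6156.76 is 5.5% + $0.85/unit.
Origin Naresta is the FTA partner but 6156.76 is not on the preference list; base rate stands.
Duty = $134,115.93 × 5.5% + 1,451 × $0.85 = $8,609.73.
Line 2 (4645.84, Corar, 943 kg, $34,004.58):
Base rate for 4645.84 is 5.5%.
Additional duty on 4645.84 from Corar: +3.2%. Applied ad valorem rate: 5.5% + 3.2% = 8.7%.
Duty = $34,004.58 × 8.7% = $2,958.40.
Line 3 (0806.55, Naresta, 2,423 kg, $270,988.32):
Base rate for 0806.55 is 13.5%.
Origin Naresta qualifies under the Bralania–Naresta agreement and 0806.55 is covered: preferential rate 10.5% applies instead.
Duty = $270,988.32 × 10.5% = $28,453.77.
Total = $8,609.73 + $2,958.40 + $28,453.77 = $40,021.90.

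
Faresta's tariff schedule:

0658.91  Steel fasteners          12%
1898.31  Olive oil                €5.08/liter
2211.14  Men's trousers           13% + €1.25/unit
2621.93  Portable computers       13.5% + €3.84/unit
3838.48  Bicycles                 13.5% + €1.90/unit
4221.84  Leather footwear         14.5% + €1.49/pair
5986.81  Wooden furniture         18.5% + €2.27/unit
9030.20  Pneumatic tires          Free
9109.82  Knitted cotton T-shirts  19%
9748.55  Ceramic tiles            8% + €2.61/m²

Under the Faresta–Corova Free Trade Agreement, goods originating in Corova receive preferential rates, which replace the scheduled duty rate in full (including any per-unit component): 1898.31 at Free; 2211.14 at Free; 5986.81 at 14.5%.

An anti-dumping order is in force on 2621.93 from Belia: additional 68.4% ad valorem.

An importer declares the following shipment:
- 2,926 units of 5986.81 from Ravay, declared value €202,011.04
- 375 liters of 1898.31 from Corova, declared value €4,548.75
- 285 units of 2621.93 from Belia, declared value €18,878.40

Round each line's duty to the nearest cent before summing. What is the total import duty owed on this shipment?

Line 1 (5986.81, Ravay, 2,926 units, €202,011.04):
Base rate for 5986.81 is 18.5% + €2.27/unit.
5986.81 has an FTA preferential rate, but origin Ravay is not Corova; base rate stands.
Duty = €202,011.04 × 18.5% + 2,926 × €2.27 = €44,014.06.
Line 2 (1898.31, Corova, 375 liters, €4,548.75):
Base rate for 1898.31 is €5.08/liter.
Origin Corova qualifies under the Faresta–Corova agreement and 1898.31 is covered: preferential rate Free applies instead.
Duty = €4,548.75 × 0% = €0.00.
Line 3 (2621.93, Belia, 285 units, €18,878.40):
Base rate for 2621.93 is 13.5% + €3.84/unit.
Additional duty on 2621.93 from Belia: +68.4%. Applied ad valorem rate: 13.5% + 68.4% = 81.9%.
Duty = €18,878.40 × 81.9% + 285 × €3.84 = €16,555.81.
Total = €44,014.06 + €0.00 + €16,555.81 = €60,569.87.

€60,569.87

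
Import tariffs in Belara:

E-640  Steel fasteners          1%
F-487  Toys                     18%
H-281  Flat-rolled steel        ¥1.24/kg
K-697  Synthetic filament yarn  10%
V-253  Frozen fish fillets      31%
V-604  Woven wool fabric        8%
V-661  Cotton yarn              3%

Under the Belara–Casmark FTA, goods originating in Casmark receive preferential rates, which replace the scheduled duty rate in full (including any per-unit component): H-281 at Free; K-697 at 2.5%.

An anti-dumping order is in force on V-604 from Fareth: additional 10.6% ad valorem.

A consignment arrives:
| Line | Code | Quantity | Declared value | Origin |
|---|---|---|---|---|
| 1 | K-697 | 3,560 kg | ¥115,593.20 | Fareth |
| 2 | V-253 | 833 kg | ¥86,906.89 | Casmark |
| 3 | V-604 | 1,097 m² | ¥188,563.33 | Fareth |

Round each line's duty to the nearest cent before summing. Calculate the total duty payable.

Line 1 (K-697, Fareth, 3,560 kg, ¥115,593.20):
Base rate for K-697 is 10%.
K-697 has an FTA preferential rate, but origin Fareth is not Casmark; base rate stands.
Duty = ¥115,593.20 × 10% = ¥11,559.32.
Line 2 (V-253, Casmark, 833 kg, ¥86,906.89):
Base rate for V-253 is 31%.
Origin Casmark is the FTA partner but V-253 is not on the preference list; base rate stands.
Duty = ¥86,906.89 × 31% = ¥26,941.14.
Line 3 (V-604, Fareth, 1,097 m², ¥188,563.33):
Base rate for V-604 is 8%.
Additional duty on V-604 from Fareth: +10.6%. Applied ad valorem rate: 8% + 10.6% = 18.6%.
Duty = ¥188,563.33 × 18.6% = ¥35,072.78.
Total = ¥11,559.32 + ¥26,941.14 + ¥35,072.78 = ¥73,573.24.

¥73,573.24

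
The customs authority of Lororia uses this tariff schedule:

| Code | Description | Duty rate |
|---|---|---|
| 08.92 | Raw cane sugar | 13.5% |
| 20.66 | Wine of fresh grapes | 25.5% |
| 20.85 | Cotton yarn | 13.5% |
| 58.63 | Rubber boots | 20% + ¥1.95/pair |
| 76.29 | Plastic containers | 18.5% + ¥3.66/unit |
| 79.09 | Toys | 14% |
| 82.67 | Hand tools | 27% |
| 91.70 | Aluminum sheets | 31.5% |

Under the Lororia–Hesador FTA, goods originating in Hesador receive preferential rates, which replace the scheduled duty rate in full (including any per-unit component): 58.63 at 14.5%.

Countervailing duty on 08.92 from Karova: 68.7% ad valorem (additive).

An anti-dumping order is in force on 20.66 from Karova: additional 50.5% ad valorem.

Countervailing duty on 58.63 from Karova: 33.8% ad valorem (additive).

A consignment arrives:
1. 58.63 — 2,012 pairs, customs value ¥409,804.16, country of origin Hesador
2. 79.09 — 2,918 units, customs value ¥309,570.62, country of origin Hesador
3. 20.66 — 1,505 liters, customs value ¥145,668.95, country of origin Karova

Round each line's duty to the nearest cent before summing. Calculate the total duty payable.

Line 1 (58.63, Hesador, 2,012 pairs, ¥409,804.16):
Base rate for 58.63 is 20% + ¥1.95/pair.
Origin Hesador qualifies under the Lororia–Hesador agreement and 58.63 is covered: preferential rate 14.5% applies instead.
The additional-duty order on 58.63 targets Karova, not Hesador; it does not apply.
Duty = ¥409,804.16 × 14.5% = ¥59,421.60.
Line 2 (79.09, Hesador, 2,918 units, ¥309,570.62):
Base rate for 79.09 is 14%.
Origin Hesador is the FTA partner but 79.09 is not on the preference list; base rate stands.
Duty = ¥309,570.62 × 14% = ¥43,339.89.
Line 3 (20.66, Karova, 1,505 liters, ¥145,668.95):
Base rate for 20.66 is 25.5%.
Additional duty on 20.66 from Karova: +50.5%. Applied ad valorem rate: 25.5% + 50.5% = 76%.
Duty = ¥145,668.95 × 76% = ¥110,708.40.
Total = ¥59,421.60 + ¥43,339.89 + ¥110,708.40 = ¥213,469.89.

¥213,469.89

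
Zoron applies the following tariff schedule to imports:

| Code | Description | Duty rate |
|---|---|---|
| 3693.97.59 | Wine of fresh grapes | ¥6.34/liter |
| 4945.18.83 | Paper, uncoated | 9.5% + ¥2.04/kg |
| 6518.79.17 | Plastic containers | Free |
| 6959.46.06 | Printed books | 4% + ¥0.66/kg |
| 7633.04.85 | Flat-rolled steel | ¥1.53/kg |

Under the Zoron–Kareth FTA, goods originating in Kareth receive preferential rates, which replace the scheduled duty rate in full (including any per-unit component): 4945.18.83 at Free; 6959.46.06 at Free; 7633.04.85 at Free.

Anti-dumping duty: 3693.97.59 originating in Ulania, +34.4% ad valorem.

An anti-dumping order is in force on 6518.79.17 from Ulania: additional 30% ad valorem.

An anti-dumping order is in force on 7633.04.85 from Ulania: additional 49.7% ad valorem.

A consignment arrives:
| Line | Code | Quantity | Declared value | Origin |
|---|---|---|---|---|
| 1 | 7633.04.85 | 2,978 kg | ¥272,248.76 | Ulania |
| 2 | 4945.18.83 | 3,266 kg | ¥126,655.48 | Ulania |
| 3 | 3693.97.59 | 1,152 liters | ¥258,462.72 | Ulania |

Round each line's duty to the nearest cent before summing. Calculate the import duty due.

¥254,773.74

Line 1 (7633.04.85, Ulania, 2,978 kg, ¥272,248.76):
Base rate for 7633.04.85 is ¥1.53/kg.
7633.04.85 has an FTA preferential rate, but origin Ulania is not Kareth; base rate stands.
Additional duty on 7633.04.85 from Ulania: +49.7% ad valorem. Applied ad valorem rate = 49.7%.
Duty = ¥272,248.76 × 49.7% + 2,978 × ¥1.53 = ¥139,863.97.
Line 2 (4945.18.83, Ulania, 3,266 kg, ¥126,655.48):
Base rate for 4945.18.83 is 9.5% + ¥2.04/kg.
4945.18.83 has an FTA preferential rate, but origin Ulania is not Kareth; base rate stands.
Duty = ¥126,655.48 × 9.5% + 3,266 × ¥2.04 = ¥18,694.91.
Line 3 (3693.97.59, Ulania, 1,152 liters, ¥258,462.72):
Base rate for 3693.97.59 is ¥6.34/liter.
Additional duty on 3693.97.59 from Ulania: +34.4% ad valorem. Applied ad valorem rate = 34.4%.
Duty = ¥258,462.72 × 34.4% + 1,152 × ¥6.34 = ¥96,214.86.
Total = ¥139,863.97 + ¥18,694.91 + ¥96,214.86 = ¥254,773.74.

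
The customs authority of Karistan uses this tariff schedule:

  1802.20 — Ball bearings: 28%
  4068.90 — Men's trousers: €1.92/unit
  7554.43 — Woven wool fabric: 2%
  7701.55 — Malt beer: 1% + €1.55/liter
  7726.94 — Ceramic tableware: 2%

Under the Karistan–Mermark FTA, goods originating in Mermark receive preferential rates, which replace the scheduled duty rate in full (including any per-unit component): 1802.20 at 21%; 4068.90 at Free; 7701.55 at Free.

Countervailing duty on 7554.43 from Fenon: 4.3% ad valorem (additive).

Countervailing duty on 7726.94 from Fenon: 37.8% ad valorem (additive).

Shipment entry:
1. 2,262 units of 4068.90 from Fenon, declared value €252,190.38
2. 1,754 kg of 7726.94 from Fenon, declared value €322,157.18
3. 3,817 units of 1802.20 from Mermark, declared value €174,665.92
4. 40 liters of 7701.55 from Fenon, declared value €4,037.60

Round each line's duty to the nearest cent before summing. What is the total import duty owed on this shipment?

€169,343.82

Line 1 (4068.90, Fenon, 2,262 units, €252,190.38):
Base rate for 4068.90 is €1.92/unit.
4068.90 has an FTA preferential rate, but origin Fenon is not Mermark; base rate stands.
Duty = 2,262 × €1.92 = €4,343.04.
Line 2 (7726.94, Fenon, 1,754 kg, €322,157.18):
Base rate for 7726.94 is 2%.
Additional duty on 7726.94 from Fenon: +37.8%. Applied ad valorem rate: 2% + 37.8% = 39.8%.
Duty = €322,157.18 × 39.8% = €128,218.56.
Line 3 (1802.20, Mermark, 3,817 units, €174,665.92):
Base rate for 1802.20 is 28%.
Origin Mermark qualifies under the Karistan–Mermark agreement and 1802.20 is covered: preferential rate 21% applies instead.
Duty = €174,665.92 × 21% = €36,679.84.
Line 4 (7701.55, Fenon, 40 liters, €4,037.60):
Base rate for 7701.55 is 1% + €1.55/liter.
7701.55 has an FTA preferential rate, but origin Fenon is not Mermark; base rate stands.
Duty = €4,037.60 × 1% + 40 × €1.55 = €102.38.
Total = €4,343.04 + €128,218.56 + €36,679.84 + €102.38 = €169,343.82.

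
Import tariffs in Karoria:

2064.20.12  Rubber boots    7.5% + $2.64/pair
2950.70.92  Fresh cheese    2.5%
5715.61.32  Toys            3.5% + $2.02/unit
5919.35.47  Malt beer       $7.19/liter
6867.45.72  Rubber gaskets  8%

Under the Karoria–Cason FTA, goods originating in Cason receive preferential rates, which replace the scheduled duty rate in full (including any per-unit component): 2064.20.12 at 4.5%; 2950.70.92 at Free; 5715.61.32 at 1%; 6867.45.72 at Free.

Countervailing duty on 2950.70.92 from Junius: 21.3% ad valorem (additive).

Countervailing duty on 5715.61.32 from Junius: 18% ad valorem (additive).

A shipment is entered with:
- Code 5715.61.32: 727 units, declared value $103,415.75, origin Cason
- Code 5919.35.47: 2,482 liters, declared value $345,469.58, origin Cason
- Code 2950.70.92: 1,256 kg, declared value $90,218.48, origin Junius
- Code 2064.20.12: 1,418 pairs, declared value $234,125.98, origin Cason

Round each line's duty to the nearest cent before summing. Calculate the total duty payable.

$50,887.41

Line 1 (5715.61.32, Cason, 727 units, $103,415.75):
Base rate for 5715.61.32 is 3.5% + $2.02/unit.
Origin Cason qualifies under the Karoria–Cason agreement and 5715.61.32 is covered: preferential rate 1% applies instead.
The additional-duty order on 5715.61.32 targets Junius, not Cason; it does not apply.
Duty = $103,415.75 × 1% = $1,034.16.
Line 2 (5919.35.47, Cason, 2,482 liters, $345,469.58):
Base rate for 5919.35.47 is $7.19/liter.
Origin Cason is the FTA partner but 5919.35.47 is not on the preference list; base rate stands.
Duty = 2,482 × $7.19 = $17,845.58.
Line 3 (2950.70.92, Junius, 1,256 kg, $90,218.48):
Base rate for 2950.70.92 is 2.5%.
2950.70.92 has an FTA preferential rate, but origin Junius is not Cason; base rate stands.
Additional duty on 2950.70.92 from Junius: +21.3%. Applied ad valorem rate: 2.5% + 21.3% = 23.8%.
Duty = $90,218.48 × 23.8% = $21,472.00.
Line 4 (2064.20.12, Cason, 1,418 pairs, $234,125.98):
Base rate for 2064.20.12 is 7.5% + $2.64/pair.
Origin Cason qualifies under the Karoria–Cason agreement and 2064.20.12 is covered: preferential rate 4.5% applies instead.
Duty = $234,125.98 × 4.5% = $10,535.67.
Total = $1,034.16 + $17,845.58 + $21,472.00 + $10,535.67 = $50,887.41.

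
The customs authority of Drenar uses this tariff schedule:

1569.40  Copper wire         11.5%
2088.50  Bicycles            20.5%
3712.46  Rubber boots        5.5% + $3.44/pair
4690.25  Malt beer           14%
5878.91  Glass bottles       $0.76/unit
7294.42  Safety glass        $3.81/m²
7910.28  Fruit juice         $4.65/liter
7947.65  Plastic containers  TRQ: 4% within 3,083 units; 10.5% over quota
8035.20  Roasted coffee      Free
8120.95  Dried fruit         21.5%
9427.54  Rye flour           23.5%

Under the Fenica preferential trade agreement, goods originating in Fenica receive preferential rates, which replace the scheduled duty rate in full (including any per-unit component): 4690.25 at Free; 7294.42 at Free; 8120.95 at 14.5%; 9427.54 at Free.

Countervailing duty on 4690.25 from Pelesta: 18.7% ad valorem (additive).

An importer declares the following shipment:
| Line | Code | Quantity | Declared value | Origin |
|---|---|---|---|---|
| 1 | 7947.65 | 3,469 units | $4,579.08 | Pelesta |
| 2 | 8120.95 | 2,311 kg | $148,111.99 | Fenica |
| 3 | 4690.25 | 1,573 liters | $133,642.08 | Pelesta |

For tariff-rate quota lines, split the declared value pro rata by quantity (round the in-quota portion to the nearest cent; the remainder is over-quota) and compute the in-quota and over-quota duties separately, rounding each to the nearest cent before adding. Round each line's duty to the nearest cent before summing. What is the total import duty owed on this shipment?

$65,393.48

Line 1 (7947.65, Pelesta, 3,469 units, $4,579.08):
Code 7947.65 is under a tariff-rate quota (threshold 3,083 units). In-quota: 3,083 units at 4%; over-quota: 386 units at 10.5%.
Pro-rata value split: in-quota = $4,579.08 × 3,083/3,469 = $4,069.56; over-quota = $4,579.08 − $4,069.56 = $509.52.
In-quota duty = $4,069.56 × 4% = $162.78. Over-quota duty = $509.52 × 10.5% = $53.50.
Line duty = $162.78 + $53.50 = $216.28.
Line 2 (8120.95, Fenica, 2,311 kg, $148,111.99):
Base rate for 8120.95 is 21.5%.
Origin Fenica qualifies under the Drenar–Fenica agreement and 8120.95 is covered: preferential rate 14.5% applies instead.
Duty = $148,111.99 × 14.5% = $21,476.24.
Line 3 (4690.25, Pelesta, 1,573 liters, $133,642.08):
Base rate for 4690.25 is 14%.
4690.25 has an FTA preferential rate, but origin Pelesta is not Fenica; base rate stands.
Additional duty on 4690.25 from Pelesta: +18.7%. Applied ad valorem rate: 14% + 18.7% = 32.7%.
Duty = $133,642.08 × 32.7% = $43,700.96.
Total = $216.28 + $21,476.24 + $43,700.96 = $65,393.48.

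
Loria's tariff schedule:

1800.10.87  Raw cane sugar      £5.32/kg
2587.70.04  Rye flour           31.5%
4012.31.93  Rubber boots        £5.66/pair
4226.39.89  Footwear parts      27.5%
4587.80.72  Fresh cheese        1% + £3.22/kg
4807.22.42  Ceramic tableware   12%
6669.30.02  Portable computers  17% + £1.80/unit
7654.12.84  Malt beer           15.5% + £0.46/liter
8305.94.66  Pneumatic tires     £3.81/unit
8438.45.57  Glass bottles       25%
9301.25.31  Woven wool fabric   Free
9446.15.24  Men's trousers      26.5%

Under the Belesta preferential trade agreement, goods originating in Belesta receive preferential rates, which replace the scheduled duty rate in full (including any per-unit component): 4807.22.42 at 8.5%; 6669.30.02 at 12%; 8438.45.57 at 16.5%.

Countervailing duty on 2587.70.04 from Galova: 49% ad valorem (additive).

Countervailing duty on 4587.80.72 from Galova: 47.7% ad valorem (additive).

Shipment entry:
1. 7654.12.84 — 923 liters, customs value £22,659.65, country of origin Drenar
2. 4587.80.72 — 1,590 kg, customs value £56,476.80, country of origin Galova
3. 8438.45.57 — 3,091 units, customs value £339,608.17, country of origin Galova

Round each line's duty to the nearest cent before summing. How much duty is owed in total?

£121,462.87

Line 1 (7654.12.84, Drenar, 923 liters, £22,659.65):
Base rate for 7654.12.84 is 15.5% + £0.46/liter.
Duty = £22,659.65 × 15.5% + 923 × £0.46 = £3,936.83.
Line 2 (4587.80.72, Galova, 1,590 kg, £56,476.80):
Base rate for 4587.80.72 is 1% + £3.22/kg.
Additional duty on 4587.80.72 from Galova: +47.7%. Applied ad valorem rate: 1% + 47.7% = 48.7%.
Duty = £56,476.80 × 48.7% + 1,590 × £3.22 = £32,624.00.
Line 3 (8438.45.57, Galova, 3,091 units, £339,608.17):
Base rate for 8438.45.57 is 25%.
8438.45.57 has an FTA preferential rate, but origin Galova is not Belesta; base rate stands.
Duty = £339,608.17 × 25% = £84,902.04.
Total = £3,936.83 + £32,624.00 + £84,902.04 = £121,462.87.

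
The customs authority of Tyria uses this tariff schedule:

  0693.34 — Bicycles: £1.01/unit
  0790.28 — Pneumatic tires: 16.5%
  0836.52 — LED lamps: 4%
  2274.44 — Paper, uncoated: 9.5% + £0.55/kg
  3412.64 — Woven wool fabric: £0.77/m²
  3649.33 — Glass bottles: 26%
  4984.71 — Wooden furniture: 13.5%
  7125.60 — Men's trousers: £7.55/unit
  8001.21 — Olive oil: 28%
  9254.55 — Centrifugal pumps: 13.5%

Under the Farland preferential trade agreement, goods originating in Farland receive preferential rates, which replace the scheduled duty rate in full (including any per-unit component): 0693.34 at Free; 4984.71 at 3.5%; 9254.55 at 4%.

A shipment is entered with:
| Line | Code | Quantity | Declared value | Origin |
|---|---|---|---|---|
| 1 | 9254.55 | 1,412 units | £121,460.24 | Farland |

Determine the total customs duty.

Line 1 (9254.55, Farland, 1,412 units, £121,460.24):
Base rate for 9254.55 is 13.5%.
Origin Farland qualifies under the Tyria–Farland agreement and 9254.55 is covered: preferential rate 4% applies instead.
Duty = £121,460.24 × 4% = £4,858.41.

£4,858.41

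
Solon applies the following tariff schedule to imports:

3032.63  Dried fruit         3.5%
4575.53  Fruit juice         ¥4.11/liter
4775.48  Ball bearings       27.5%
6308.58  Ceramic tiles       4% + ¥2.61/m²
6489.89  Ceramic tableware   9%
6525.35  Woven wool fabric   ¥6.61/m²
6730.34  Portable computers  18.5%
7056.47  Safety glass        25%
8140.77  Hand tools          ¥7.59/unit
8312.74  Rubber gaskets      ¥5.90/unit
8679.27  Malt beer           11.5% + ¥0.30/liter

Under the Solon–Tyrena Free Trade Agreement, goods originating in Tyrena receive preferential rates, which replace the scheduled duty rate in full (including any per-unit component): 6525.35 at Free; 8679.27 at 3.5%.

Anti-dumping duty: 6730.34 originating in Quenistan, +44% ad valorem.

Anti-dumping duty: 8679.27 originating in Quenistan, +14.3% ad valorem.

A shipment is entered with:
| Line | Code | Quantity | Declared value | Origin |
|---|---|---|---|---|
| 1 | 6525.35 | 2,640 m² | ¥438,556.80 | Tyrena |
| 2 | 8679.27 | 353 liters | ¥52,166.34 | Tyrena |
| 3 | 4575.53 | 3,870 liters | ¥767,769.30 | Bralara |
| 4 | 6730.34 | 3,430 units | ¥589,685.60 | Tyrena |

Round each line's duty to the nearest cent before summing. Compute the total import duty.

Line 1 (6525.35, Tyrena, 2,640 m², ¥438,556.80):
Base rate for 6525.35 is ¥6.61/m².
Origin Tyrena qualifies under the Solon–Tyrena agreement and 6525.35 is covered: preferential rate Free applies instead.
Duty = ¥438,556.80 × 0% = ¥0.00.
Line 2 (8679.27, Tyrena, 353 liters, ¥52,166.34):
Base rate for 8679.27 is 11.5% + ¥0.30/liter.
Origin Tyrena qualifies under the Solon–Tyrena agreement and 8679.27 is covered: preferential rate 3.5% applies instead.
The additional-duty order on 8679.27 targets Quenistan, not Tyrena; it does not apply.
Duty = ¥52,166.34 × 3.5% = ¥1,825.82.
Line 3 (4575.53, Bralara, 3,870 liters, ¥767,769.30):
Base rate for 4575.53 is ¥4.11/liter.
Duty = 3,870 × ¥4.11 = ¥15,905.70.
Line 4 (6730.34, Tyrena, 3,430 units, ¥589,685.60):
Base rate for 6730.34 is 18.5%.
Origin Tyrena is the FTA partner but 6730.34 is not on the preference list; base rate stands.
The additional-duty order on 6730.34 targets Quenistan, not Tyrena; it does not apply.
Duty = ¥589,685.60 × 18.5% = ¥109,091.84.
Total = ¥0.00 + ¥1,825.82 + ¥15,905.70 + ¥109,091.84 = ¥126,823.36.

¥126,823.36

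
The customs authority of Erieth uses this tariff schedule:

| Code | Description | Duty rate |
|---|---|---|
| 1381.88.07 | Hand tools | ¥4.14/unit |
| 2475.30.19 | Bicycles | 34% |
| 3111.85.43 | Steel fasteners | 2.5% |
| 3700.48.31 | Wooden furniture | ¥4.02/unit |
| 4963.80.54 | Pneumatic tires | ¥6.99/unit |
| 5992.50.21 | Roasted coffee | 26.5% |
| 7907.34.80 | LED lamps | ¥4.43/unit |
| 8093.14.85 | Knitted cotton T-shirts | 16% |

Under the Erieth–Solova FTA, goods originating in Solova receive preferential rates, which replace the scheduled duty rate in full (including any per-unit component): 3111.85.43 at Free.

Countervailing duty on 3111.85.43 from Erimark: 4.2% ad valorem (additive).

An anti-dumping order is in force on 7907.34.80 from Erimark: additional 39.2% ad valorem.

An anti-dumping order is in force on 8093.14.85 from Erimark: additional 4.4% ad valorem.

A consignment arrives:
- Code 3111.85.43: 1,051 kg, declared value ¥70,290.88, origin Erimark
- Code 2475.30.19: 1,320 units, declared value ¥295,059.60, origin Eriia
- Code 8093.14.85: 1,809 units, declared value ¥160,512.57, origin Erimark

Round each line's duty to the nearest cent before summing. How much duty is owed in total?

¥137,774.31

Line 1 (3111.85.43, Erimark, 1,051 kg, ¥70,290.88):
Base rate for 3111.85.43 is 2.5%.
3111.85.43 has an FTA preferential rate, but origin Erimark is not Solova; base rate stands.
Additional duty on 3111.85.43 from Erimark: +4.2%. Applied ad valorem rate: 2.5% + 4.2% = 6.7%.
Duty = ¥70,290.88 × 6.7% = ¥4,709.49.
Line 2 (2475.30.19, Eriia, 1,320 units, ¥295,059.60):
Base rate for 2475.30.19 is 34%.
Duty = ¥295,059.60 × 34% = ¥100,320.26.
Line 3 (8093.14.85, Erimark, 1,809 units, ¥160,512.57):
Base rate for 8093.14.85 is 16%.
Additional duty on 8093.14.85 from Erimark: +4.4%. Applied ad valorem rate: 16% + 4.4% = 20.4%.
Duty = ¥160,512.57 × 20.4% = ¥32,744.56.
Total = ¥4,709.49 + ¥100,320.26 + ¥32,744.56 = ¥137,774.31.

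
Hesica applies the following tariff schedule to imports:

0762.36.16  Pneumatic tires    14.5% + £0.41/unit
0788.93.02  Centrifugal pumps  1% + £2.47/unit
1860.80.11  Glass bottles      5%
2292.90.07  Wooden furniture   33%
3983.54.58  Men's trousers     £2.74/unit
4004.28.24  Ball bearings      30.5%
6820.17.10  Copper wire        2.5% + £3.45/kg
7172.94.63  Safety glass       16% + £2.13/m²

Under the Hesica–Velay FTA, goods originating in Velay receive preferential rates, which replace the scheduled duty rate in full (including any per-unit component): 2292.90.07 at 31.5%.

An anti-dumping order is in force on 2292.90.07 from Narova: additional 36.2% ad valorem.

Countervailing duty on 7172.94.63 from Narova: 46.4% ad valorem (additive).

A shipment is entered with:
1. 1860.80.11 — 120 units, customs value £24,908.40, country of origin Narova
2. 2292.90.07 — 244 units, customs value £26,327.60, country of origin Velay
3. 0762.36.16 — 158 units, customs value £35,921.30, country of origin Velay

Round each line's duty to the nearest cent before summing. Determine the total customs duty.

Line 1 (1860.80.11, Narova, 120 units, £24,908.40):
Base rate for 1860.80.11 is 5%.
Duty = £24,908.40 × 5% = £1,245.42.
Line 2 (2292.90.07, Velay, 244 units, £26,327.60):
Base rate for 2292.90.07 is 33%.
Origin Velay qualifies under the Hesica–Velay agreement and 2292.90.07 is covered: preferential rate 31.5% applies instead.
The additional-duty order on 2292.90.07 targets Narova, not Velay; it does not apply.
Duty = £26,327.60 × 31.5% = £8,293.19.
Line 3 (0762.36.16, Velay, 158 units, £35,921.30):
Base rate for 0762.36.16 is 14.5% + £0.41/unit.
Origin Velay is the FTA partner but 0762.36.16 is not on the preference list; base rate stands.
Duty = £35,921.30 × 14.5% + 158 × £0.41 = £5,273.37.
Total = £1,245.42 + £8,293.19 + £5,273.37 = £14,811.98.

£14,811.98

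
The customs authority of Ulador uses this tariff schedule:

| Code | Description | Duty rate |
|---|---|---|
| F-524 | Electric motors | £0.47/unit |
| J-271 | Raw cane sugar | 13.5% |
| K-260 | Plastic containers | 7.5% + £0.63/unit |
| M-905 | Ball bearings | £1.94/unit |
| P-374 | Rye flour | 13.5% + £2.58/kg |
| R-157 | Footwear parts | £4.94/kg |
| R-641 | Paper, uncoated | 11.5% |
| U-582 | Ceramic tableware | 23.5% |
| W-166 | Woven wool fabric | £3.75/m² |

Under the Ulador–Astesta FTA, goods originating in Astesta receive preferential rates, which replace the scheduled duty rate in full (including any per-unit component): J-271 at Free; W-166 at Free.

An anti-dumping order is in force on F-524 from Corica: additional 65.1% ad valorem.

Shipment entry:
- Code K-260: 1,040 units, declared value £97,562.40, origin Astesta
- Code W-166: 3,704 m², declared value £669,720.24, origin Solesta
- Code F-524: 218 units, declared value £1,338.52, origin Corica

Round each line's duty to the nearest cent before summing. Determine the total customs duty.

£22,836.22

Line 1 (K-260, Astesta, 1,040 units, £97,562.40):
Base rate for K-260 is 7.5% + £0.63/unit.
Origin Astesta is the FTA partner but K-260 is not on the preference list; base rate stands.
Duty = £97,562.40 × 7.5% + 1,040 × £0.63 = £7,972.38.
Line 2 (W-166, Solesta, 3,704 m², £669,720.24):
Base rate for W-166 is £3.75/m².
W-166 has an FTA preferential rate, but origin Solesta is not Astesta; base rate stands.
Duty = 3,704 × £3.75 = £13,890.00.
Line 3 (F-524, Corica, 218 units, £1,338.52):
Base rate for F-524 is £0.47/unit.
Additional duty on F-524 from Corica: +65.1% ad valorem. Applied ad valorem rate = 65.1%.
Duty = £1,338.52 × 65.1% + 218 × £0.47 = £973.84.
Total = £7,972.38 + £13,890.00 + £973.84 = £22,836.22.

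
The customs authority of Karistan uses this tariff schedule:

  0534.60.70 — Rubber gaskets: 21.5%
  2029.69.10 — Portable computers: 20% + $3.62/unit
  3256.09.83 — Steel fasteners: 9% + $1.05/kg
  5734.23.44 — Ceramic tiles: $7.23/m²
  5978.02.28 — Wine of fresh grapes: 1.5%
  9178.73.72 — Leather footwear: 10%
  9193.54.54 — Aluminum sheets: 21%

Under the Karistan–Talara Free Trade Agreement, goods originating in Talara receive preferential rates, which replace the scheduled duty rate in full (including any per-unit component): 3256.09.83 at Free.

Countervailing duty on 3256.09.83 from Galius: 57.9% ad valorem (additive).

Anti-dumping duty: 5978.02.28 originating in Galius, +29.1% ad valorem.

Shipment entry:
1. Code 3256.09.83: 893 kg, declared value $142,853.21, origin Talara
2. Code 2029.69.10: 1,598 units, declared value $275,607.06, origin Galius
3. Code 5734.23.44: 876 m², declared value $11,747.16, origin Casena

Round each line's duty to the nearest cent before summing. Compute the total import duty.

$67,239.65

Line 1 (3256.09.83, Talara, 893 kg, $142,853.21):
Base rate for 3256.09.83 is 9% + $1.05/kg.
Origin Talara qualifies under the Karistan–Talara agreement and 3256.09.83 is covered: preferential rate Free applies instead.
The additional-duty order on 3256.09.83 targets Galius, not Talara; it does not apply.
Duty = $142,853.21 × 0% = $0.00.
Line 2 (2029.69.10, Galius, 1,598 units, $275,607.06):
Base rate for 2029.69.10 is 20% + $3.62/unit.
Duty = $275,607.06 × 20% + 1,598 × $3.62 = $60,906.17.
Line 3 (5734.23.44, Casena, 876 m², $11,747.16):
Base rate for 5734.23.44 is $7.23/m².
Duty = 876 × $7.23 = $6,333.48.
Total = $0.00 + $60,906.17 + $6,333.48 = $67,239.65.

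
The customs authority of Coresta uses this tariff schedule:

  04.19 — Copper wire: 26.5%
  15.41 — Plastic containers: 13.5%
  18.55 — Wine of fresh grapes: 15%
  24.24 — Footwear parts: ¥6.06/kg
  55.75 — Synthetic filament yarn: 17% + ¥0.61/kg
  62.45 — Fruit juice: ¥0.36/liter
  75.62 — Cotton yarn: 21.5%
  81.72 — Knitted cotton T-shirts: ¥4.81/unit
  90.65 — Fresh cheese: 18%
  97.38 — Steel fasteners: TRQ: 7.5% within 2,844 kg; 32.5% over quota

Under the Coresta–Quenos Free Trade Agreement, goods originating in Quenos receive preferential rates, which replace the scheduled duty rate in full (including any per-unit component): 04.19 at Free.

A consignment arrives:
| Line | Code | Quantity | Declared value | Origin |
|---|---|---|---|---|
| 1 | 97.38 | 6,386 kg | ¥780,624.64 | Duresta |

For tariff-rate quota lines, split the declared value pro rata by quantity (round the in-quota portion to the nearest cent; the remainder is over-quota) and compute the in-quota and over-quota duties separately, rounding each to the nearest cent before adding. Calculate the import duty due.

¥166,790.37

Line 1 (97.38, Duresta, 6,386 kg, ¥780,624.64):
Code 97.38 is under a tariff-rate quota (threshold 2,844 kg). In-quota: 2,844 kg at 7.5%; over-quota: 3,542 kg at 32.5%.
Pro-rata value split: in-quota = ¥780,624.64 × 2,844/6,386 = ¥347,650.56; over-quota = ¥780,624.64 − ¥347,650.56 = ¥432,974.08.
In-quota duty = ¥347,650.56 × 7.5% = ¥26,073.79. Over-quota duty = ¥432,974.08 × 32.5% = ¥140,716.58.
Line duty = ¥26,073.79 + ¥140,716.58 = ¥166,790.37.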